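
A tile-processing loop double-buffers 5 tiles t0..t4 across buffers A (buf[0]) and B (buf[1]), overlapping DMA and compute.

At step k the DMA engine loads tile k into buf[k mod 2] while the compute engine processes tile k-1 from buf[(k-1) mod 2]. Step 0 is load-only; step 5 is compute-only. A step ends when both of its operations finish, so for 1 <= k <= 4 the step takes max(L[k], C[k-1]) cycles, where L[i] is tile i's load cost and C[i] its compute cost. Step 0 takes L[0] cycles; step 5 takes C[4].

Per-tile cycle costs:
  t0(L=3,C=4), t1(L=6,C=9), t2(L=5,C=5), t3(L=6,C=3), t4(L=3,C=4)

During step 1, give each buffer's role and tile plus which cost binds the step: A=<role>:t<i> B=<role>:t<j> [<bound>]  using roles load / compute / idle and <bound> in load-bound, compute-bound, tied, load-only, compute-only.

step 1: A=compute:t0 B=load:t1 [load-bound]

[0] DMA t0→A (3c) ∥ CU idle ⇒ 3c, clock 3
[1] DMA t1→B (6c) ∥ CU A:t0 (4c) ⇒ 6c, clock 9
[2] DMA t2→A (5c) ∥ CU B:t1 (9c) ⇒ 9c, clock 18
[3] DMA t3→B (6c) ∥ CU A:t2 (5c) ⇒ 6c, clock 24
[4] DMA t4→A (3c) ∥ CU B:t3 (3c) ⇒ 3c, clock 27
[5] DMA idle ∥ CU A:t4 (4c) ⇒ 4c, clock 31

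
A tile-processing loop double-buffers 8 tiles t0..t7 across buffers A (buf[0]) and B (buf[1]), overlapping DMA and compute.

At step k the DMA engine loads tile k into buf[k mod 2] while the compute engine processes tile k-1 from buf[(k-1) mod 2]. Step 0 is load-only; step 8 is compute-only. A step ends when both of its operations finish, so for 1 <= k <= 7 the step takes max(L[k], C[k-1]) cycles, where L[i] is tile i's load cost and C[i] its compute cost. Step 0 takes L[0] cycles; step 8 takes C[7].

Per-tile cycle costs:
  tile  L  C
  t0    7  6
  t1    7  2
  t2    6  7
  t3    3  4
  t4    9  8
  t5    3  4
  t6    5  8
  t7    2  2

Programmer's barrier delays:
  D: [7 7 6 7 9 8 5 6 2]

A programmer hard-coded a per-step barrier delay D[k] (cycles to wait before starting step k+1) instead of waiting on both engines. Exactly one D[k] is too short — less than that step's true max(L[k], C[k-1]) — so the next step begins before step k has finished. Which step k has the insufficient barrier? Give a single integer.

[0] required=L[0]=7=7 vs D=7 ok
[1] required=max(L[1]=7,C[0]=6)=7 vs D=7 ok
[2] required=max(L[2]=6,C[1]=2)=6 vs D=6 ok
[3] required=max(L[3]=3,C[2]=7)=7 vs D=7 ok
[4] required=max(L[4]=9,C[3]=4)=9 vs D=9 ok
[5] required=max(L[5]=3,C[4]=8)=8 vs D=8 ok
[6] required=max(L[6]=5,C[5]=4)=5 vs D=5 ok
[7] required=max(L[7]=2,C[6]=8)=8 vs D=6 SHORT
[8] required=C[7]=2=2 vs D=2 ok

hazard at step 7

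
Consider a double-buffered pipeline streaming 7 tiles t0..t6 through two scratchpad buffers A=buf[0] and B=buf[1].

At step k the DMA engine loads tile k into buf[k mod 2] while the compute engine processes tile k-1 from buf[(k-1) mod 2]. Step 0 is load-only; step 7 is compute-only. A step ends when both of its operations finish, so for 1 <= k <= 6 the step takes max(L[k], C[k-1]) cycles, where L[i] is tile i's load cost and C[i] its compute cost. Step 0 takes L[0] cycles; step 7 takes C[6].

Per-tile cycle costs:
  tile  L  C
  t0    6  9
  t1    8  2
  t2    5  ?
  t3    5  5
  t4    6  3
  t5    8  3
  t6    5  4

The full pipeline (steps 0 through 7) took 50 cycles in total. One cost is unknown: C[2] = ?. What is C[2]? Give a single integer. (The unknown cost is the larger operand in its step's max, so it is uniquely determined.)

C[2] = 7

step 0 = dur = L[0]=6 = 6
step 1 = dur = max(L[1]=8, C[0]=9) = 9
step 2 = dur = max(L[2]=5, C[1]=2) = 5
step 3 = dur = max(L[3]=5, C[2]=?) = C[2]  (unknown; binding)
step 4 = dur = max(L[4]=6, C[3]=5) = 6
step 5 = dur = max(L[5]=8, C[4]=3) = 8
step 6 = dur = max(L[6]=5, C[5]=3) = 5
step 7 = dur = C[6]=4 = 4
sum of known step durations = 43
dur[3] = total - known = 50 - 43 = 7
C[2] is the binding max in step 3, so C[2] = dur[3] = 7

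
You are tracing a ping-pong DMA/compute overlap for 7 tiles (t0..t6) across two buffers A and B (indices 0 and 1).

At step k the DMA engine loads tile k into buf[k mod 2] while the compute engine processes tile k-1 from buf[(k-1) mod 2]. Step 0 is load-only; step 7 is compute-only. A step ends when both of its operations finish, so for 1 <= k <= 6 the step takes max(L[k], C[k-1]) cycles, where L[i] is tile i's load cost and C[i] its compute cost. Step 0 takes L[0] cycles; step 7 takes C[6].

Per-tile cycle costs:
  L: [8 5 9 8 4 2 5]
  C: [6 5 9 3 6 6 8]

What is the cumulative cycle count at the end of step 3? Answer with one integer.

end_cycle[3] = 32

[0] DMA t0→A (8c) ∥ CU idle ⇒ 8c, clock 8
[1] DMA t1→B (5c) ∥ CU A:t0 (6c) ⇒ 6c, clock 14
[2] DMA t2→A (9c) ∥ CU B:t1 (5c) ⇒ 9c, clock 23
[3] DMA t3→B (8c) ∥ CU A:t2 (9c) ⇒ 9c, clock 32
[4] DMA t4→A (4c) ∥ CU B:t3 (3c) ⇒ 4c, clock 36
[5] DMA t5→B (2c) ∥ CU A:t4 (6c) ⇒ 6c, clock 42
[6] DMA t6→A (5c) ∥ CU B:t5 (6c) ⇒ 6c, clock 48
[7] DMA idle ∥ CU A:t6 (8c) ⇒ 8c, clock 56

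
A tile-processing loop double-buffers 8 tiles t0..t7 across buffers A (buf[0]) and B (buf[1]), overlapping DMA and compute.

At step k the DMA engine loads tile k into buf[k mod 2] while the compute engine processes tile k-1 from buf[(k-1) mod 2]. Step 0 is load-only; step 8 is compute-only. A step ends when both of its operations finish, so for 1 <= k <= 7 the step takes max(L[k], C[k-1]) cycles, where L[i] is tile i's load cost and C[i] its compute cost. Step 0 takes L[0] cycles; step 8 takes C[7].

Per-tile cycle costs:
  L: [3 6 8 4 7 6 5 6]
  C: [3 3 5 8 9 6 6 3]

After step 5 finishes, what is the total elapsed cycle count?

  0. 3=3c; end=3; A:t0 B:-
  1. max(6,3)=6c; end=9; A:t0 B:t1
  2. max(8,3)=8c; end=17; A:t2 B:t1
  3. max(4,5)=5c; end=22; A:t2 B:t3
  4. max(7,8)=8c; end=30; A:t4 B:t3
  5. max(6,9)=9c; end=39; A:t4 B:t5
  6. max(5,6)=6c; end=45; A:t6 B:t5
  7. max(6,6)=6c; end=51; A:t6 B:t7
  8. 3=3c; end=54; A:t6 B:t7

end_cycle[5] = 39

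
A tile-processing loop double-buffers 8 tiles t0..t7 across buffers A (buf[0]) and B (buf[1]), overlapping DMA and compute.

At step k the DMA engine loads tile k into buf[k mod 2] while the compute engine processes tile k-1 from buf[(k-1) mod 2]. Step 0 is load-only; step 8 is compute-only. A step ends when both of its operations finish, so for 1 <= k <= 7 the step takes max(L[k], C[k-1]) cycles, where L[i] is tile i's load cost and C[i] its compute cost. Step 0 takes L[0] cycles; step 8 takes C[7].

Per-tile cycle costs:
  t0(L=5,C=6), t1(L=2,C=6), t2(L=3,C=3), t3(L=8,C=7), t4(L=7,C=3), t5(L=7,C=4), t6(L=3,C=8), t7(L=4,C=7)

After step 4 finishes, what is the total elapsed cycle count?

end_cycle[4] = 32

step 0: L[0]=5 → dur=5, Σ=5 | A=load:t0 B=idle [load-only]
step 1: L[1]=2 C[0]=6 → dur=6, Σ=11 | A=compute:t0 B=load:t1 [compute-bound]
step 2: L[2]=3 C[1]=6 → dur=6, Σ=17 | A=load:t2 B=compute:t1 [compute-bound]
step 3: L[3]=8 C[2]=3 → dur=8, Σ=25 | A=compute:t2 B=load:t3 [load-bound]
step 4: L[4]=7 C[3]=7 → dur=7, Σ=32 | A=load:t4 B=compute:t3 [tied]
step 5: L[5]=7 C[4]=3 → dur=7, Σ=39 | A=compute:t4 B=load:t5 [load-bound]
step 6: L[6]=3 C[5]=4 → dur=4, Σ=43 | A=load:t6 B=compute:t5 [compute-bound]
step 7: L[7]=4 C[6]=8 → dur=8, Σ=51 | A=compute:t6 B=load:t7 [compute-bound]
step 8: C[7]=7 → dur=7, Σ=58 | A=idle B=compute:t7 [compute-only]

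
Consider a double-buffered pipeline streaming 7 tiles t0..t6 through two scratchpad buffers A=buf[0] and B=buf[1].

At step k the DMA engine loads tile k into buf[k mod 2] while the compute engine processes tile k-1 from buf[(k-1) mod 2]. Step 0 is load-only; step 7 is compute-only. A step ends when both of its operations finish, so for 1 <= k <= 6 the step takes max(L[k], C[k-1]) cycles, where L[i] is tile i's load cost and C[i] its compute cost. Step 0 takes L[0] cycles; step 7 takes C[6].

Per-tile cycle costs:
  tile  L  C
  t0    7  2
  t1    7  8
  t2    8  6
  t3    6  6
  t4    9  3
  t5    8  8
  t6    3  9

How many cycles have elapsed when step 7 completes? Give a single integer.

step 0: L[0]=7 → dur=7, Σ=7 | A=load:t0 B=idle [load-only]
step 1: L[1]=7 C[0]=2 → dur=7, Σ=14 | A=compute:t0 B=load:t1 [load-bound]
step 2: L[2]=8 C[1]=8 → dur=8, Σ=22 | A=load:t2 B=compute:t1 [tied]
step 3: L[3]=6 C[2]=6 → dur=6, Σ=28 | A=compute:t2 B=load:t3 [tied]
step 4: L[4]=9 C[3]=6 → dur=9, Σ=37 | A=load:t4 B=compute:t3 [load-bound]
step 5: L[5]=8 C[4]=3 → dur=8, Σ=45 | A=compute:t4 B=load:t5 [load-bound]
step 6: L[6]=3 C[5]=8 → dur=8, Σ=53 | A=load:t6 B=compute:t5 [compute-bound]
step 7: C[6]=9 → dur=9, Σ=62 | A=compute:t6 B=idle [compute-only]

end_cycle[7] = 62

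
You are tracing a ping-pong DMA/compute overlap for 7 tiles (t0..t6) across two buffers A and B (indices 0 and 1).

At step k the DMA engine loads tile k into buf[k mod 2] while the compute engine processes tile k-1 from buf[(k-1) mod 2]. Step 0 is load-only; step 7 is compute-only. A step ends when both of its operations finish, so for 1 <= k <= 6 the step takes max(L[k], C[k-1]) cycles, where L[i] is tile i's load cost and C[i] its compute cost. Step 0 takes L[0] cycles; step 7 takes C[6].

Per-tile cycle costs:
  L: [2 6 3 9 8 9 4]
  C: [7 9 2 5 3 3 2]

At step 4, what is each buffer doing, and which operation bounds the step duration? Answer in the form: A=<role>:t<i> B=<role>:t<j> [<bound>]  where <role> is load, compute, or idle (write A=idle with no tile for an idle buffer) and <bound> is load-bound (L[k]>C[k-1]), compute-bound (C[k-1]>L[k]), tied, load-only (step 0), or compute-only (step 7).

[0] DMA t0→A (2c) ∥ CU idle ⇒ 2c, clock 2
[1] DMA t1→B (6c) ∥ CU A:t0 (7c) ⇒ 7c, clock 9
[2] DMA t2→A (3c) ∥ CU B:t1 (9c) ⇒ 9c, clock 18
[3] DMA t3→B (9c) ∥ CU A:t2 (2c) ⇒ 9c, clock 27
[4] DMA t4→A (8c) ∥ CU B:t3 (5c) ⇒ 8c, clock 35
[5] DMA t5→B (9c) ∥ CU A:t4 (3c) ⇒ 9c, clock 44
[6] DMA t6→A (4c) ∥ CU B:t5 (3c) ⇒ 4c, clock 48
[7] DMA idle ∥ CU A:t6 (2c) ⇒ 2c, clock 50

step 4: A=load:t4 B=compute:t3 [load-bound]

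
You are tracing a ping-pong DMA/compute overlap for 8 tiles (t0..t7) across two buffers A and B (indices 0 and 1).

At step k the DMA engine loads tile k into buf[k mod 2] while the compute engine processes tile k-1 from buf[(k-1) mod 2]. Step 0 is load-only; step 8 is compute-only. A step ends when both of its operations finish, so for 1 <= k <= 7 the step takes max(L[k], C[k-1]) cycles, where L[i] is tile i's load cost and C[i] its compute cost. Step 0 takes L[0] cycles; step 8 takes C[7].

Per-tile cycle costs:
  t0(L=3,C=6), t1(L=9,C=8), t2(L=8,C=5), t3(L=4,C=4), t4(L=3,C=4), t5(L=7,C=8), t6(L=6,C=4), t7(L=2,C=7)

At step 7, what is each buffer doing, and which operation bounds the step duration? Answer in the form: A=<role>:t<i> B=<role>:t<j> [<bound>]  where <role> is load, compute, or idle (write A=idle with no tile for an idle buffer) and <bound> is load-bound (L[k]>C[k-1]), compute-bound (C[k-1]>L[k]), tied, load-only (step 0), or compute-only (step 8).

step 7: A=compute:t6 B=load:t7 [compute-bound]

step 0: L[0]=3 → dur=3, Σ=3 | A=load:t0 B=idle [load-only]
step 1: L[1]=9 C[0]=6 → dur=9, Σ=12 | A=compute:t0 B=load:t1 [load-bound]
step 2: L[2]=8 C[1]=8 → dur=8, Σ=20 | A=load:t2 B=compute:t1 [tied]
step 3: L[3]=4 C[2]=5 → dur=5, Σ=25 | A=compute:t2 B=load:t3 [compute-bound]
step 4: L[4]=3 C[3]=4 → dur=4, Σ=29 | A=load:t4 B=compute:t3 [compute-bound]
step 5: L[5]=7 C[4]=4 → dur=7, Σ=36 | A=compute:t4 B=load:t5 [load-bound]
step 6: L[6]=6 C[5]=8 → dur=8, Σ=44 | A=load:t6 B=compute:t5 [compute-bound]
step 7: L[7]=2 C[6]=4 → dur=4, Σ=48 | A=compute:t6 B=load:t7 [compute-bound]
step 8: C[7]=7 → dur=7, Σ=55 | A=idle B=compute:t7 [compute-only]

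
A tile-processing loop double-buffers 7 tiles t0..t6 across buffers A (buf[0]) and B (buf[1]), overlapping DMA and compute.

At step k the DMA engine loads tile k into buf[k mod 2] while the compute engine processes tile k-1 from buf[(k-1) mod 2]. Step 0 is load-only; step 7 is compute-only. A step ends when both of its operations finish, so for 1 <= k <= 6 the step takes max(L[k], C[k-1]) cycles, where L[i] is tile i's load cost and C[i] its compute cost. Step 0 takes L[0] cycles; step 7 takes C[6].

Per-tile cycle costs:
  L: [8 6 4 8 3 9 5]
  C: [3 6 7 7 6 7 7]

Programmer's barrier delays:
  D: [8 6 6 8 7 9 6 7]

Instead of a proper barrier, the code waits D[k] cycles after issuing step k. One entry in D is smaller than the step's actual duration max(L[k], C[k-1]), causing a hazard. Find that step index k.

hazard at step 6

step 0: need L[0]=8 = 8; D[0]=8 ok
step 1: need max(L[1]=6,C[0]=3) = 6; D[1]=6 ok
step 2: need max(L[2]=4,C[1]=6) = 6; D[2]=6 ok
step 3: need max(L[3]=8,C[2]=7) = 8; D[3]=8 ok
step 4: need max(L[4]=3,C[3]=7) = 7; D[4]=7 ok
step 5: need max(L[5]=9,C[4]=6) = 9; D[5]=9 ok
step 6: need max(L[6]=5,C[5]=7) = 7; D[6]=6 SHORT
step 7: need C[6]=7 = 7; D[7]=7 ok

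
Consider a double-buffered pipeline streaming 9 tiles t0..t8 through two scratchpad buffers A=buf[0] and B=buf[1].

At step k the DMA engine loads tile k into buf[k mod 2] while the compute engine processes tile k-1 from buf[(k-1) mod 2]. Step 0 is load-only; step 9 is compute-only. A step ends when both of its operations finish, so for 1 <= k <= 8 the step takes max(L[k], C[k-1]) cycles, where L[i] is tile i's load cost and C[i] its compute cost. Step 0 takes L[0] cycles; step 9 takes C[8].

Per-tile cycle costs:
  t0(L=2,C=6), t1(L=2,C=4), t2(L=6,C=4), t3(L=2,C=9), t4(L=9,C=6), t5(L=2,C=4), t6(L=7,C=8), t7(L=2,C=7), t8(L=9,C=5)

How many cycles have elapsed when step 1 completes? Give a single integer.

k=0 load=t0/2c comp=- wait=2 total=2
k=1 load=t1/2c comp=t0/6c wait=6 total=8
k=2 load=t2/6c comp=t1/4c wait=6 total=14
k=3 load=t3/2c comp=t2/4c wait=4 total=18
k=4 load=t4/9c comp=t3/9c wait=9 total=27
k=5 load=t5/2c comp=t4/6c wait=6 total=33
k=6 load=t6/7c comp=t5/4c wait=7 total=40
k=7 load=t7/2c comp=t6/8c wait=8 total=48
k=8 load=t8/9c comp=t7/7c wait=9 total=57
k=9 load=- comp=t8/5c wait=5 total=62

end_cycle[1] = 8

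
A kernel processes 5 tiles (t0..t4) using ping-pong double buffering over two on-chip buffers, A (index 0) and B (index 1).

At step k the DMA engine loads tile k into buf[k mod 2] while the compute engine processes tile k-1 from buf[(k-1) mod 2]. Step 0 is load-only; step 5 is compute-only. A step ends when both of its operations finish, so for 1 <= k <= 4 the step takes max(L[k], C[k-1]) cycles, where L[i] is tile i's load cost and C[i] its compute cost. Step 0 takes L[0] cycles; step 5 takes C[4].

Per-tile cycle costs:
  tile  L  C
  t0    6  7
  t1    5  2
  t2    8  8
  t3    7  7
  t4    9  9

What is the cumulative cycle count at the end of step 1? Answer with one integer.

end_cycle[1] = 13

[0] DMA t0→A (6c) ∥ CU idle ⇒ 6c, clock 6
[1] DMA t1→B (5c) ∥ CU A:t0 (7c) ⇒ 7c, clock 13
[2] DMA t2→A (8c) ∥ CU B:t1 (2c) ⇒ 8c, clock 21
[3] DMA t3→B (7c) ∥ CU A:t2 (8c) ⇒ 8c, clock 29
[4] DMA t4→A (9c) ∥ CU B:t3 (7c) ⇒ 9c, clock 38
[5] DMA idle ∥ CU A:t4 (9c) ⇒ 9c, clock 47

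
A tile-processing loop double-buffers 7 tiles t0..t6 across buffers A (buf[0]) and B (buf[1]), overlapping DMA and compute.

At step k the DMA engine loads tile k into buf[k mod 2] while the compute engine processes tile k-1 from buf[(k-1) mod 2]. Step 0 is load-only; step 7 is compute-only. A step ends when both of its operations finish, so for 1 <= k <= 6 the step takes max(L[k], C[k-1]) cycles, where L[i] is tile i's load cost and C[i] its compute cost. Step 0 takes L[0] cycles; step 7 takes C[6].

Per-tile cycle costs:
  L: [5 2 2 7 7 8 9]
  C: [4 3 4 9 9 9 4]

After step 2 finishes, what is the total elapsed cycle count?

end_cycle[2] = 12

  0. 5=5c; end=5; A:t0 B:-
  1. max(2,4)=4c; end=9; A:t0 B:t1
  2. max(2,3)=3c; end=12; A:t2 B:t1
  3. max(7,4)=7c; end=19; A:t2 B:t3
  4. max(7,9)=9c; end=28; A:t4 B:t3
  5. max(8,9)=9c; end=37; A:t4 B:t5
  6. max(9,9)=9c; end=46; A:t6 B:t5
  7. 4=4c; end=50; A:t6 B:t5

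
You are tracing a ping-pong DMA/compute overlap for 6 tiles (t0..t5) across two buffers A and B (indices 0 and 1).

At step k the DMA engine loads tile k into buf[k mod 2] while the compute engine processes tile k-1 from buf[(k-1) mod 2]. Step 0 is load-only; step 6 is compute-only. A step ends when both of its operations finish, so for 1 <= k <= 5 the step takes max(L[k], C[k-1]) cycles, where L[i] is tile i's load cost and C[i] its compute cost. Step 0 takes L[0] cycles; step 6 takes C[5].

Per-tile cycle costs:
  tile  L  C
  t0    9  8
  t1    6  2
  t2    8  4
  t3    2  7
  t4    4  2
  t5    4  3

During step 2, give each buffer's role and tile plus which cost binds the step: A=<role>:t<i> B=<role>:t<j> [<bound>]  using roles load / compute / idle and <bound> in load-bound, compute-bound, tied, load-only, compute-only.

[0] DMA t0→A (9c) ∥ CU idle ⇒ 9c, clock 9
[1] DMA t1→B (6c) ∥ CU A:t0 (8c) ⇒ 8c, clock 17
[2] DMA t2→A (8c) ∥ CU B:t1 (2c) ⇒ 8c, clock 25
[3] DMA t3→B (2c) ∥ CU A:t2 (4c) ⇒ 4c, clock 29
[4] DMA t4→A (4c) ∥ CU B:t3 (7c) ⇒ 7c, clock 36
[5] DMA t5→B (4c) ∥ CU A:t4 (2c) ⇒ 4c, clock 40
[6] DMA idle ∥ CU B:t5 (3c) ⇒ 3c, clock 43

step 2: A=load:t2 B=compute:t1 [load-bound]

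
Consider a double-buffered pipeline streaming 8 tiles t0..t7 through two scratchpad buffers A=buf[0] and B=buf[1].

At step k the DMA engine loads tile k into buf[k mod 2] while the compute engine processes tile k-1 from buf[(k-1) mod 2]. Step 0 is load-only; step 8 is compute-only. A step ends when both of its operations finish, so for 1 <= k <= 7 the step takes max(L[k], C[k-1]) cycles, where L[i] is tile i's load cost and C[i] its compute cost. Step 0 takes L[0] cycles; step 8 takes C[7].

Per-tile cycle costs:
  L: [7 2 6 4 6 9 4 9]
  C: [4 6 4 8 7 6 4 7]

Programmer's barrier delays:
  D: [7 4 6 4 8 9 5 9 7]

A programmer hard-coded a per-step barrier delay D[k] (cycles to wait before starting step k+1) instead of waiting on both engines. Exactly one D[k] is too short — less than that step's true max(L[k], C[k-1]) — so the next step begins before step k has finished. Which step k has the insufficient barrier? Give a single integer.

step 0: need L[0]=7 = 7; D[0]=7 ok
step 1: need max(L[1]=2,C[0]=4) = 4; D[1]=4 ok
step 2: need max(L[2]=6,C[1]=6) = 6; D[2]=6 ok
step 3: need max(L[3]=4,C[2]=4) = 4; D[3]=4 ok
step 4: need max(L[4]=6,C[3]=8) = 8; D[4]=8 ok
step 5: need max(L[5]=9,C[4]=7) = 9; D[5]=9 ok
step 6: need max(L[6]=4,C[5]=6) = 6; D[6]=5 SHORT
step 7: need max(L[7]=9,C[6]=4) = 9; D[7]=9 ok
step 8: need C[7]=7 = 7; D[8]=7 ok

hazard at step 6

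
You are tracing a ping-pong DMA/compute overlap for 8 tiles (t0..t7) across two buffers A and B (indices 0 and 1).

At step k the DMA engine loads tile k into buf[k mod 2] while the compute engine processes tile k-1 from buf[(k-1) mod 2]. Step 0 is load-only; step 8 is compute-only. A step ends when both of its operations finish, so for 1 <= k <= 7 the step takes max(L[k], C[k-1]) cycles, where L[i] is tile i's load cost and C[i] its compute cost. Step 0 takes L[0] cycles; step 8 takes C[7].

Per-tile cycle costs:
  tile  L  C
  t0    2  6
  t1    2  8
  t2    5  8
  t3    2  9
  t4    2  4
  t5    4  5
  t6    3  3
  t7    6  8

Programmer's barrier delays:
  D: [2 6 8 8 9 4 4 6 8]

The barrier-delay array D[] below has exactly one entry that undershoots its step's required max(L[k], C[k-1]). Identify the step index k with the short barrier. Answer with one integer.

hazard at step 6

k=0 barrier L[0]=2→2c, D[0]=2 ok
k=1 barrier max(L[1]=2,C[0]=6)→6c, D[1]=6 ok
k=2 barrier max(L[2]=5,C[1]=8)→8c, D[2]=8 ok
k=3 barrier max(L[3]=2,C[2]=8)→8c, D[3]=8 ok
k=4 barrier max(L[4]=2,C[3]=9)→9c, D[4]=9 ok
k=5 barrier max(L[5]=4,C[4]=4)→4c, D[5]=4 ok
k=6 barrier max(L[6]=3,C[5]=5)→5c, D[6]=4 SHORT
k=7 barrier max(L[7]=6,C[6]=3)→6c, D[7]=6 ok
k=8 barrier C[7]=8→8c, D[8]=8 ok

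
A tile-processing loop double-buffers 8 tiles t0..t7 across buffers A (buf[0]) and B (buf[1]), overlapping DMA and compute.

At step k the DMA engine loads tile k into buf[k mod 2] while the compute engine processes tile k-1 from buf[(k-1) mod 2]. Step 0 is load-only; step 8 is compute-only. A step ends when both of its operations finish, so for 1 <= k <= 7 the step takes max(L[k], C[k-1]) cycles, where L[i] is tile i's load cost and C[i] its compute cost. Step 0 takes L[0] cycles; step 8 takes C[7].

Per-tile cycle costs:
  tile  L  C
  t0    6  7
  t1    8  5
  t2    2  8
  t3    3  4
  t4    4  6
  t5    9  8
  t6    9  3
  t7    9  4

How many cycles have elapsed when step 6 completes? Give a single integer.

end_cycle[6] = 49

[0] DMA t0→A (6c) ∥ CU idle ⇒ 6c, clock 6
[1] DMA t1→B (8c) ∥ CU A:t0 (7c) ⇒ 8c, clock 14
[2] DMA t2→A (2c) ∥ CU B:t1 (5c) ⇒ 5c, clock 19
[3] DMA t3→B (3c) ∥ CU A:t2 (8c) ⇒ 8c, clock 27
[4] DMA t4→A (4c) ∥ CU B:t3 (4c) ⇒ 4c, clock 31
[5] DMA t5→B (9c) ∥ CU A:t4 (6c) ⇒ 9c, clock 40
[6] DMA t6→A (9c) ∥ CU B:t5 (8c) ⇒ 9c, clock 49
[7] DMA t7→B (9c) ∥ CU A:t6 (3c) ⇒ 9c, clock 58
[8] DMA idle ∥ CU B:t7 (4c) ⇒ 4c, clock 62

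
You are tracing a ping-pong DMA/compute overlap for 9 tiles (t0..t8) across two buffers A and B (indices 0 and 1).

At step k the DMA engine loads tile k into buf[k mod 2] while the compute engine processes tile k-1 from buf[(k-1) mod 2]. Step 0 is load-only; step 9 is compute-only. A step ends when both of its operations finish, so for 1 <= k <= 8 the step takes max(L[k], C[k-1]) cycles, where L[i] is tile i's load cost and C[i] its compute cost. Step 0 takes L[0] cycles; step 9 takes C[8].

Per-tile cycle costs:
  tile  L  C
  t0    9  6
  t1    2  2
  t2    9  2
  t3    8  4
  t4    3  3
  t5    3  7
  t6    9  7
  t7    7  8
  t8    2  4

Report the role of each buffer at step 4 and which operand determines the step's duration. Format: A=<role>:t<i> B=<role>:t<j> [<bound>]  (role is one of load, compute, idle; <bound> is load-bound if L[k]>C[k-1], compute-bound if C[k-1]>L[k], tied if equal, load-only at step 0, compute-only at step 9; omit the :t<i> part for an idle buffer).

step 4: A=load:t4 B=compute:t3 [compute-bound]

  0. 9=9c; end=9; A:t0 B:-
  1. max(2,6)=6c; end=15; A:t0 B:t1
  2. max(9,2)=9c; end=24; A:t2 B:t1
  3. max(8,2)=8c; end=32; A:t2 B:t3
  4. max(3,4)=4c; end=36; A:t4 B:t3
  5. max(3,3)=3c; end=39; A:t4 B:t5
  6. max(9,7)=9c; end=48; A:t6 B:t5
  7. max(7,7)=7c; end=55; A:t6 B:t7
  8. max(2,8)=8c; end=63; A:t8 B:t7
  9. 4=4c; end=67; A:t8 B:t7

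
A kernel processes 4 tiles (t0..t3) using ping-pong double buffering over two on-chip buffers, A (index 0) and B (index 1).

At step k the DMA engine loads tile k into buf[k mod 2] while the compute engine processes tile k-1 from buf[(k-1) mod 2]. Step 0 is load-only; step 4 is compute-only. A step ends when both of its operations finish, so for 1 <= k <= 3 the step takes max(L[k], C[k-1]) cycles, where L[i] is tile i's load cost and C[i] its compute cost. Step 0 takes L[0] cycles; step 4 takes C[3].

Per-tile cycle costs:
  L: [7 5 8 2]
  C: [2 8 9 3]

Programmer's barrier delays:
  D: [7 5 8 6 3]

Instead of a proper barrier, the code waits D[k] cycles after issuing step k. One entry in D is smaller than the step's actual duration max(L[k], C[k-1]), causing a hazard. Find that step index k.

hazard at step 3

step 0: need L[0]=7 = 7; D[0]=7 ok
step 1: need max(L[1]=5,C[0]=2) = 5; D[1]=5 ok
step 2: need max(L[2]=8,C[1]=8) = 8; D[2]=8 ok
step 3: need max(L[3]=2,C[2]=9) = 9; D[3]=6 SHORT
step 4: need C[3]=3 = 3; D[4]=3 ok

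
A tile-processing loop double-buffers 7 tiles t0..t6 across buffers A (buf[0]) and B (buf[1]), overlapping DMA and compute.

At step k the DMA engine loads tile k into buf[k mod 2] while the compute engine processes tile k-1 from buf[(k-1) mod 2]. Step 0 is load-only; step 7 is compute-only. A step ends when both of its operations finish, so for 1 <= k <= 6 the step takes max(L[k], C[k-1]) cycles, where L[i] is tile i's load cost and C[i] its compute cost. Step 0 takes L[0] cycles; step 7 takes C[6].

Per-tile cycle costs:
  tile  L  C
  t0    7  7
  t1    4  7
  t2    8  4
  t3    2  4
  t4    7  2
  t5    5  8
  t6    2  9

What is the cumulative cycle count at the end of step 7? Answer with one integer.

  0. 7=7c; end=7; A:t0 B:-
  1. max(4,7)=7c; end=14; A:t0 B:t1
  2. max(8,7)=8c; end=22; A:t2 B:t1
  3. max(2,4)=4c; end=26; A:t2 B:t3
  4. max(7,4)=7c; end=33; A:t4 B:t3
  5. max(5,2)=5c; end=38; A:t4 B:t5
  6. max(2,8)=8c; end=46; A:t6 B:t5
  7. 9=9c; end=55; A:t6 B:t5

end_cycle[7] = 55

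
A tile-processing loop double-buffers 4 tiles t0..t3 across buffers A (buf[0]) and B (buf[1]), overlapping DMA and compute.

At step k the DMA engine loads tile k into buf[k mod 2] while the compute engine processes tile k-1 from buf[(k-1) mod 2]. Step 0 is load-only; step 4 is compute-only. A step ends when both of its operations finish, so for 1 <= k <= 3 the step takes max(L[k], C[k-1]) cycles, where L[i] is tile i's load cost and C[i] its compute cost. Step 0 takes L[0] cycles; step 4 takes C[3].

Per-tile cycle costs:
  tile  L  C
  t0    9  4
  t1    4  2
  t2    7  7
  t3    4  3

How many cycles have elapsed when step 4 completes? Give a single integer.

[0] DMA t0→A (9c) ∥ CU idle ⇒ 9c, clock 9
[1] DMA t1→B (4c) ∥ CU A:t0 (4c) ⇒ 4c, clock 13
[2] DMA t2→A (7c) ∥ CU B:t1 (2c) ⇒ 7c, clock 20
[3] DMA t3→B (4c) ∥ CU A:t2 (7c) ⇒ 7c, clock 27
[4] DMA idle ∥ CU B:t3 (3c) ⇒ 3c, clock 30

end_cycle[4] = 30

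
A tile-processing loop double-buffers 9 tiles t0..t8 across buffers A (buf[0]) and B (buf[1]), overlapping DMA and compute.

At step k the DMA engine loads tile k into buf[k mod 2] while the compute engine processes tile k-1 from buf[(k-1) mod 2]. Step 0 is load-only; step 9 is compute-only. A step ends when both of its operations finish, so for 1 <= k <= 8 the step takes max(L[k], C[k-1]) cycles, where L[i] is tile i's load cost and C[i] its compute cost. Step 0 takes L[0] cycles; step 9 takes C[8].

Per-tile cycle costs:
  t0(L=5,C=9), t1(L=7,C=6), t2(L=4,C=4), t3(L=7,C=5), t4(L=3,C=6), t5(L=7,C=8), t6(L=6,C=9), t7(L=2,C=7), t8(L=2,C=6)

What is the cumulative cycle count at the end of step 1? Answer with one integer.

step 0: L[0]=5 → dur=5, Σ=5 | A=load:t0 B=idle [load-only]
step 1: L[1]=7 C[0]=9 → dur=9, Σ=14 | A=compute:t0 B=load:t1 [compute-bound]
step 2: L[2]=4 C[1]=6 → dur=6, Σ=20 | A=load:t2 B=compute:t1 [compute-bound]
step 3: L[3]=7 C[2]=4 → dur=7, Σ=27 | A=compute:t2 B=load:t3 [load-bound]
step 4: L[4]=3 C[3]=5 → dur=5, Σ=32 | A=load:t4 B=compute:t3 [compute-bound]
step 5: L[5]=7 C[4]=6 → dur=7, Σ=39 | A=compute:t4 B=load:t5 [load-bound]
step 6: L[6]=6 C[5]=8 → dur=8, Σ=47 | A=load:t6 B=compute:t5 [compute-bound]
step 7: L[7]=2 C[6]=9 → dur=9, Σ=56 | A=compute:t6 B=load:t7 [compute-bound]
step 8: L[8]=2 C[7]=7 → dur=7, Σ=63 | A=load:t8 B=compute:t7 [compute-bound]
step 9: C[8]=6 → dur=6, Σ=69 | A=compute:t8 B=idle [compute-only]

end_cycle[1] = 14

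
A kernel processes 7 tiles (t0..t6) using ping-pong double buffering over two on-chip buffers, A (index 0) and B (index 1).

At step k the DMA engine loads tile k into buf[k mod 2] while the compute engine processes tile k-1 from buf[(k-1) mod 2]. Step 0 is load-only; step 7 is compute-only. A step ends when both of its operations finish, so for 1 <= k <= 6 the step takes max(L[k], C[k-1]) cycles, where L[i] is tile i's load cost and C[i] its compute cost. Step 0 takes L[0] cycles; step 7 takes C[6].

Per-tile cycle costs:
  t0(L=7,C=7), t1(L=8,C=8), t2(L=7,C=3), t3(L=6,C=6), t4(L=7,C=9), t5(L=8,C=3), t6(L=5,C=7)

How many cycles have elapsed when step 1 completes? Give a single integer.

end_cycle[1] = 15

  0. 7=7c; end=7; A:t0 B:-
  1. max(8,7)=8c; end=15; A:t0 B:t1
  2. max(7,8)=8c; end=23; A:t2 B:t1
  3. max(6,3)=6c; end=29; A:t2 B:t3
  4. max(7,6)=7c; end=36; A:t4 B:t3
  5. max(8,9)=9c; end=45; A:t4 B:t5
  6. max(5,3)=5c; end=50; A:t6 B:t5
  7. 7=7c; end=57; A:t6 B:t5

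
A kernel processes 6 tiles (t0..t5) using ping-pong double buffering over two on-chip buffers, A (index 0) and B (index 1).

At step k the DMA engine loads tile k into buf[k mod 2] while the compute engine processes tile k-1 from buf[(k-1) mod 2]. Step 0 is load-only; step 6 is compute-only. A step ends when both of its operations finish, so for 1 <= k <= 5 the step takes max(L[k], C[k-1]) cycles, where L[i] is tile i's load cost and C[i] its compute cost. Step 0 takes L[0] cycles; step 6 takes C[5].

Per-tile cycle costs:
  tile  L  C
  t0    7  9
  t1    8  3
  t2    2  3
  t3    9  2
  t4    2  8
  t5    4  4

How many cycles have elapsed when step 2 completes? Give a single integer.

step 0: L[0]=7 → dur=7, Σ=7 | A=load:t0 B=idle [load-only]
step 1: L[1]=8 C[0]=9 → dur=9, Σ=16 | A=compute:t0 B=load:t1 [compute-bound]
step 2: L[2]=2 C[1]=3 → dur=3, Σ=19 | A=load:t2 B=compute:t1 [compute-bound]
step 3: L[3]=9 C[2]=3 → dur=9, Σ=28 | A=compute:t2 B=load:t3 [load-bound]
step 4: L[4]=2 C[3]=2 → dur=2, Σ=30 | A=load:t4 B=compute:t3 [tied]
step 5: L[5]=4 C[4]=8 → dur=8, Σ=38 | A=compute:t4 B=load:t5 [compute-bound]
step 6: C[5]=4 → dur=4, Σ=42 | A=idle B=compute:t5 [compute-only]

end_cycle[2] = 19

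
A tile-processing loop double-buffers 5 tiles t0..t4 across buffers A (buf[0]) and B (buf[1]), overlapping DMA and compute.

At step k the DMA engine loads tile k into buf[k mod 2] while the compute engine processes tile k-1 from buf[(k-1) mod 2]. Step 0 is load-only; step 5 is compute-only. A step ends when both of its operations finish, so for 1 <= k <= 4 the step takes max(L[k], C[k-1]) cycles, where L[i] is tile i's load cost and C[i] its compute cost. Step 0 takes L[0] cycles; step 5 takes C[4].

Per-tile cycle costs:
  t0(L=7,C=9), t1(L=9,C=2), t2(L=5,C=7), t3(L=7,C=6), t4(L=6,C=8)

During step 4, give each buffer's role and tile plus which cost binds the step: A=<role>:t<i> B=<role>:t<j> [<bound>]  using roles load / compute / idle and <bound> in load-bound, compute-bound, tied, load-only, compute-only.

k=0 load=t0/7c comp=- wait=7 total=7
k=1 load=t1/9c comp=t0/9c wait=9 total=16
k=2 load=t2/5c comp=t1/2c wait=5 total=21
k=3 load=t3/7c comp=t2/7c wait=7 total=28
k=4 load=t4/6c comp=t3/6c wait=6 total=34
k=5 load=- comp=t4/8c wait=8 total=42

step 4: A=load:t4 B=compute:t3 [tied]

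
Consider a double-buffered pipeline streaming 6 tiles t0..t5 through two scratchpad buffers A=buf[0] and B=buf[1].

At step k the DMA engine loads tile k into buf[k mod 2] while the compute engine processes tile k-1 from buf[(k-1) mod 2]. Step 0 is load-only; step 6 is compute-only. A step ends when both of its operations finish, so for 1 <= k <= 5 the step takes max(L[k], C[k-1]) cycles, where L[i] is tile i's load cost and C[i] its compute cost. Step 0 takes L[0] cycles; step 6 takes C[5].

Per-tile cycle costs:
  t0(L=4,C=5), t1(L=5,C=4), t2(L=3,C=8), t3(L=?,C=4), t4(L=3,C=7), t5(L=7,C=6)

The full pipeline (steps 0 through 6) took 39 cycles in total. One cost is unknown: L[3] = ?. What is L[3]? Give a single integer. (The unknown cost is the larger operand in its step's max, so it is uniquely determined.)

step 0 → dur = L[0]=4 = 4
step 1 → dur = max(L[1]=5, C[0]=5) = 5
step 2 → dur = max(L[2]=3, C[1]=4) = 4
step 3 → dur = max(L[3]=?, C[2]=8) = L[3]  (unknown; binding)
step 4 → dur = max(L[4]=3, C[3]=4) = 4
step 5 → dur = max(L[5]=7, C[4]=7) = 7
step 6 → dur = C[5]=6 = 6
sum of known step durations = 30
dur[3] = total - known = 39 - 30 = 9
L[3] is the binding max in step 3, so L[3] = dur[3] = 9

L[3] = 9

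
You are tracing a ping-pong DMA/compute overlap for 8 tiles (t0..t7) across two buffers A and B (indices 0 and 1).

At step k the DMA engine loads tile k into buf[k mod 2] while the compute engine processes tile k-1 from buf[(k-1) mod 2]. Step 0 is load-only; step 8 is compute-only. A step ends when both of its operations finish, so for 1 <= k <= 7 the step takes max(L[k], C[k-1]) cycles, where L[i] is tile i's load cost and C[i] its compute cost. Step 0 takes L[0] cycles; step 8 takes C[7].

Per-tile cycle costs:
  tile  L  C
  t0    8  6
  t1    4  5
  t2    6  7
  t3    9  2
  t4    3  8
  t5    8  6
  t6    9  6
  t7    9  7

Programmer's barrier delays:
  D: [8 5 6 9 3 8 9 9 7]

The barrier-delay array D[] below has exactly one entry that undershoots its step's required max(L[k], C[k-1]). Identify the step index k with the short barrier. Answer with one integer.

step 0: need L[0]=8 = 8; D[0]=8 ok
step 1: need max(L[1]=4,C[0]=6) = 6; D[1]=5 SHORT
step 2: need max(L[2]=6,C[1]=5) = 6; D[2]=6 ok
step 3: need max(L[3]=9,C[2]=7) = 9; D[3]=9 ok
step 4: need max(L[4]=3,C[3]=2) = 3; D[4]=3 ok
step 5: need max(L[5]=8,C[4]=8) = 8; D[5]=8 ok
step 6: need max(L[6]=9,C[5]=6) = 9; D[6]=9 ok
step 7: need max(L[7]=9,C[6]=6) = 9; D[7]=9 ok
step 8: need C[7]=7 = 7; D[8]=7 ok

hazard at step 1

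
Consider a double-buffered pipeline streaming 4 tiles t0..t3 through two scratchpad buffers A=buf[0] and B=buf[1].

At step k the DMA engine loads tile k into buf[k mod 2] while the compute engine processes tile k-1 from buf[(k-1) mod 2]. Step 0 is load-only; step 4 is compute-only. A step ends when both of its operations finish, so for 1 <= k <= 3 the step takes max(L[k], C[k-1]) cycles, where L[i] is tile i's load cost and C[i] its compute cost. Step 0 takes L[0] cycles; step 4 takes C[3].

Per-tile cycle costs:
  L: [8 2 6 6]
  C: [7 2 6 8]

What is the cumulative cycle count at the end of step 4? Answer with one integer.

end_cycle[4] = 35

[0] DMA t0→A (8c) ∥ CU idle ⇒ 8c, clock 8
[1] DMA t1→B (2c) ∥ CU A:t0 (7c) ⇒ 7c, clock 15
[2] DMA t2→A (6c) ∥ CU B:t1 (2c) ⇒ 6c, clock 21
[3] DMA t3→B (6c) ∥ CU A:t2 (6c) ⇒ 6c, clock 27
[4] DMA idle ∥ CU B:t3 (8c) ⇒ 8c, clock 35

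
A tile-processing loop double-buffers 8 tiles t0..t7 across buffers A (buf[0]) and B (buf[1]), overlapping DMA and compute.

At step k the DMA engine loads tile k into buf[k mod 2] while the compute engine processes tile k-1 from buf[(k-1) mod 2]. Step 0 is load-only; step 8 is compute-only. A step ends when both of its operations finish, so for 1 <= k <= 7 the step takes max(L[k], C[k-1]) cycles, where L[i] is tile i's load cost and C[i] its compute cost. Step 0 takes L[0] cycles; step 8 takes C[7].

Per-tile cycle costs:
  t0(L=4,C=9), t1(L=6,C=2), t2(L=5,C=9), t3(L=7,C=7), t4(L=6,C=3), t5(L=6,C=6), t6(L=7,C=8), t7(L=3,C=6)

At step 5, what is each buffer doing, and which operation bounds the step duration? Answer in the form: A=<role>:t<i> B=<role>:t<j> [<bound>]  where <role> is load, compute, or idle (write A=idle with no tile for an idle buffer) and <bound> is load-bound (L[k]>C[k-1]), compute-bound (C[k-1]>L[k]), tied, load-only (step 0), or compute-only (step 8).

step 5: A=compute:t4 B=load:t5 [load-bound]

step 0: L[0]=4 → dur=4, Σ=4 | A=load:t0 B=idle [load-only]
step 1: L[1]=6 C[0]=9 → dur=9, Σ=13 | A=compute:t0 B=load:t1 [compute-bound]
step 2: L[2]=5 C[1]=2 → dur=5, Σ=18 | A=load:t2 B=compute:t1 [load-bound]
step 3: L[3]=7 C[2]=9 → dur=9, Σ=27 | A=compute:t2 B=load:t3 [compute-bound]
step 4: L[4]=6 C[3]=7 → dur=7, Σ=34 | A=load:t4 B=compute:t3 [compute-bound]
step 5: L[5]=6 C[4]=3 → dur=6, Σ=40 | A=compute:t4 B=load:t5 [load-bound]
step 6: L[6]=7 C[5]=6 → dur=7, Σ=47 | A=load:t6 B=compute:t5 [load-bound]
step 7: L[7]=3 C[6]=8 → dur=8, Σ=55 | A=compute:t6 B=load:t7 [compute-bound]
step 8: C[7]=6 → dur=6, Σ=61 | A=idle B=compute:t7 [compute-only]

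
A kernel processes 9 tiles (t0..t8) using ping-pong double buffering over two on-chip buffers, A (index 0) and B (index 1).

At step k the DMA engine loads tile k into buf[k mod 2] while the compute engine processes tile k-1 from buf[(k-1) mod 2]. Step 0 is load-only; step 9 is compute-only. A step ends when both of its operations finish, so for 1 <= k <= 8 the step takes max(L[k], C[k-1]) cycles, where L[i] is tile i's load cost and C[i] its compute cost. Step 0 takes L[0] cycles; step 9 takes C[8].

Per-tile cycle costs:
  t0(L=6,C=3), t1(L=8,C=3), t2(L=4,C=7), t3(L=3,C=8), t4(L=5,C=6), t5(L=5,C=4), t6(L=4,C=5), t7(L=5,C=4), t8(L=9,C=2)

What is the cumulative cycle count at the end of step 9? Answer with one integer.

[0] DMA t0→A (6c) ∥ CU idle ⇒ 6c, clock 6
[1] DMA t1→B (8c) ∥ CU A:t0 (3c) ⇒ 8c, clock 14
[2] DMA t2→A (4c) ∥ CU B:t1 (3c) ⇒ 4c, clock 18
[3] DMA t3→B (3c) ∥ CU A:t2 (7c) ⇒ 7c, clock 25
[4] DMA t4→A (5c) ∥ CU B:t3 (8c) ⇒ 8c, clock 33
[5] DMA t5→B (5c) ∥ CU A:t4 (6c) ⇒ 6c, clock 39
[6] DMA t6→A (4c) ∥ CU B:t5 (4c) ⇒ 4c, clock 43
[7] DMA t7→B (5c) ∥ CU A:t6 (5c) ⇒ 5c, clock 48
[8] DMA t8→A (9c) ∥ CU B:t7 (4c) ⇒ 9c, clock 57
[9] DMA idle ∥ CU A:t8 (2c) ⇒ 2c, clock 59

end_cycle[9] = 59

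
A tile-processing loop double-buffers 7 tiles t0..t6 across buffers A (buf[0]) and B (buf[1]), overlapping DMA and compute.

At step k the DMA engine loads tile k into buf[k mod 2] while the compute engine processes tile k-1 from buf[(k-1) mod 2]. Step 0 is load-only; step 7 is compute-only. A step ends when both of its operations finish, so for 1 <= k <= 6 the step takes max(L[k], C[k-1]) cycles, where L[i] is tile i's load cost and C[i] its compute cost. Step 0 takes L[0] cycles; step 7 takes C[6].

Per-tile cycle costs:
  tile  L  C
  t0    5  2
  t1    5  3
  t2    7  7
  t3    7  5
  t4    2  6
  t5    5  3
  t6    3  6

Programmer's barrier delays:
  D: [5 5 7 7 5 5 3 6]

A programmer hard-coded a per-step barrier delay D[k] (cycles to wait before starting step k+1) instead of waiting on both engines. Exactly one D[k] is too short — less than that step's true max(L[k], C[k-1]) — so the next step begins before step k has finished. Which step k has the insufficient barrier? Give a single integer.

hazard at step 5

k=0 barrier L[0]=5→5c, D[0]=5 ok
k=1 barrier max(L[1]=5,C[0]=2)→5c, D[1]=5 ok
k=2 barrier max(L[2]=7,C[1]=3)→7c, D[2]=7 ok
k=3 barrier max(L[3]=7,C[2]=7)→7c, D[3]=7 ok
k=4 barrier max(L[4]=2,C[3]=5)→5c, D[4]=5 ok
k=5 barrier max(L[5]=5,C[4]=6)→6c, D[5]=5 SHORT
k=6 barrier max(L[6]=3,C[5]=3)→3c, D[6]=3 ok
k=7 barrier C[6]=6→6c, D[7]=6 ok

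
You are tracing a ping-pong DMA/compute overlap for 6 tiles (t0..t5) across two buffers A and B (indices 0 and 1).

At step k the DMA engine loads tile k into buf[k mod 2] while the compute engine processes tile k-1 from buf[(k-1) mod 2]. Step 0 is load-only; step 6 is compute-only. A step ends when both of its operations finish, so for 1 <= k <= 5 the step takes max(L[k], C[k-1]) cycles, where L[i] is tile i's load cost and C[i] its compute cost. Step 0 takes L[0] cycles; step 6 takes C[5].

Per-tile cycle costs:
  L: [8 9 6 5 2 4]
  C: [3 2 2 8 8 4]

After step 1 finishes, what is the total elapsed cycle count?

[0] DMA t0→A (8c) ∥ CU idle ⇒ 8c, clock 8
[1] DMA t1→B (9c) ∥ CU A:t0 (3c) ⇒ 9c, clock 17
[2] DMA t2→A (6c) ∥ CU B:t1 (2c) ⇒ 6c, clock 23
[3] DMA t3→B (5c) ∥ CU A:t2 (2c) ⇒ 5c, clock 28
[4] DMA t4→A (2c) ∥ CU B:t3 (8c) ⇒ 8c, clock 36
[5] DMA t5→B (4c) ∥ CU A:t4 (8c) ⇒ 8c, clock 44
[6] DMA idle ∥ CU B:t5 (4c) ⇒ 4c, clock 48

end_cycle[1] = 17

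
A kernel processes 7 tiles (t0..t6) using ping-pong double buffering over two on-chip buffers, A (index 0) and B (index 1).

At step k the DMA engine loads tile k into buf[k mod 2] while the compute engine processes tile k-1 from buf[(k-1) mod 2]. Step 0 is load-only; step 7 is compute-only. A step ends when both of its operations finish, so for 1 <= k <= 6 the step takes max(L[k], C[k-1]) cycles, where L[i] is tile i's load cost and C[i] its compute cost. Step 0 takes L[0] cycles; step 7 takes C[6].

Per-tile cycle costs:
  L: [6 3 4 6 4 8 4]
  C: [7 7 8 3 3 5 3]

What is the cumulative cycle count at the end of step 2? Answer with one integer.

end_cycle[2] = 20

step 0: L[0]=6 → dur=6, Σ=6 | A=load:t0 B=idle [load-only]
step 1: L[1]=3 C[0]=7 → dur=7, Σ=13 | A=compute:t0 B=load:t1 [compute-bound]
step 2: L[2]=4 C[1]=7 → dur=7, Σ=20 | A=load:t2 B=compute:t1 [compute-bound]
step 3: L[3]=6 C[2]=8 → dur=8, Σ=28 | A=compute:t2 B=load:t3 [compute-bound]
step 4: L[4]=4 C[3]=3 → dur=4, Σ=32 | A=load:t4 B=compute:t3 [load-bound]
step 5: L[5]=8 C[4]=3 → dur=8, Σ=40 | A=compute:t4 B=load:t5 [load-bound]
step 6: L[6]=4 C[5]=5 → dur=5, Σ=45 | A=load:t6 B=compute:t5 [compute-bound]
step 7: C[6]=3 → dur=3, Σ=48 | A=compute:t6 B=idle [compute-only]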